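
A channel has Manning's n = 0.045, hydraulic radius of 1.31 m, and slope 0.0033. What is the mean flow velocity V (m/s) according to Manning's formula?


Manning's equation gives V = (1/n) * R^(2/3) * S^(1/2).
First, compute R^(2/3) = 1.31^(2/3) = 1.1972.
Next, S^(1/2) = 0.0033^(1/2) = 0.057446.
Then 1/n = 1/0.045 = 22.22.
V = 22.22 * 1.1972 * 0.057446 = 1.5284 m/s.

1.5284


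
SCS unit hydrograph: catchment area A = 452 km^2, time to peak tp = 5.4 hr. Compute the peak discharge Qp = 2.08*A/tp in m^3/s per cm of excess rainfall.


SCS formula: Qp = 2.08 * A / tp.
Qp = 2.08 * 452 / 5.4
   = 940.16 / 5.4
   = 174.1 m^3/s per cm.

174.1


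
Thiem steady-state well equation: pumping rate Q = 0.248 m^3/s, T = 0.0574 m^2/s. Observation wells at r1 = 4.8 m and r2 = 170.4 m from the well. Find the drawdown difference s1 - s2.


Thiem equation: s1 - s2 = Q/(2*pi*T) * ln(r2/r1).
ln(r2/r1) = ln(170.4/4.8) = 3.5695.
Q/(2*pi*T) = 0.248 / (2*pi*0.0574) = 0.248 / 0.3607 = 0.6876.
s1 - s2 = 0.6876 * 3.5695 = 2.4545 m.

2.4545


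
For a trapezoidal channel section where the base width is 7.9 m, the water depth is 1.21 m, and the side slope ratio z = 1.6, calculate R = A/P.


For a trapezoidal section with side slope z:
A = (b + z*y)*y = (7.9 + 1.6*1.21)*1.21 = 11.902 m^2.
P = b + 2*y*sqrt(1 + z^2) = 7.9 + 2*1.21*sqrt(1 + 1.6^2) = 12.466 m.
R = A/P = 11.902 / 12.466 = 0.9547 m.

0.9547


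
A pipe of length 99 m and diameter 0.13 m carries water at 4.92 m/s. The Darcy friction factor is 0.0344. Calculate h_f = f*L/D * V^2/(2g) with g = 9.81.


Darcy-Weisbach equation: h_f = f * (L/D) * V^2/(2g).
f * L/D = 0.0344 * 99/0.13 = 26.1969.
V^2/(2g) = 4.92^2 / (2*9.81) = 24.2064 / 19.62 = 1.2338 m.
h_f = 26.1969 * 1.2338 = 32.321 m.

32.321


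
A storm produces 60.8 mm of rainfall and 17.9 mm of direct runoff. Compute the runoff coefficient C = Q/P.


The runoff coefficient C = runoff depth / rainfall depth.
C = 17.9 / 60.8
  = 0.2944.

0.2944


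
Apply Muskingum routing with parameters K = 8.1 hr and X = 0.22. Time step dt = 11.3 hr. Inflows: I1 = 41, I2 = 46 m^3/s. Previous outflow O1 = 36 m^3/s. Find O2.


Muskingum coefficients:
denom = 2*K*(1-X) + dt = 2*8.1*(1-0.22) + 11.3 = 23.936.
C0 = (dt - 2*K*X)/denom = (11.3 - 2*8.1*0.22)/23.936 = 0.3232.
C1 = (dt + 2*K*X)/denom = (11.3 + 2*8.1*0.22)/23.936 = 0.621.
C2 = (2*K*(1-X) - dt)/denom = 0.0558.
O2 = C0*I2 + C1*I1 + C2*O1
   = 0.3232*46 + 0.621*41 + 0.0558*36
   = 42.34 m^3/s.

42.34


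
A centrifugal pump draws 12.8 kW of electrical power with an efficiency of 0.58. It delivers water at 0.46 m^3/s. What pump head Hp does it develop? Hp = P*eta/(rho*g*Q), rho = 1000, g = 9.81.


Pump head formula: Hp = P * eta / (rho * g * Q).
Numerator: P * eta = 12.8 * 1000 * 0.58 = 7424.0 W.
Denominator: rho * g * Q = 1000 * 9.81 * 0.46 = 4512.6.
Hp = 7424.0 / 4512.6 = 1.65 m.

1.65


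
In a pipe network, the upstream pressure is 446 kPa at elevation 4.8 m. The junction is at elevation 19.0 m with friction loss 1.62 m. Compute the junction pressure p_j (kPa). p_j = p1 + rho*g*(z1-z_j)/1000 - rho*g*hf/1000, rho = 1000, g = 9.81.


Junction pressure: p_j = p1 + rho*g*(z1 - z_j)/1000 - rho*g*hf/1000.
Elevation term = 1000*9.81*(4.8 - 19.0)/1000 = -139.302 kPa.
Friction term = 1000*9.81*1.62/1000 = 15.892 kPa.
p_j = 446 + -139.302 - 15.892 = 290.81 kPa.

290.81


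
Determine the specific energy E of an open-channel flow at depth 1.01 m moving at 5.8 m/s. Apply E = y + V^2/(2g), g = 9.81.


Specific energy E = y + V^2/(2g).
Velocity head = V^2/(2g) = 5.8^2 / (2*9.81) = 33.64 / 19.62 = 1.7146 m.
E = 1.01 + 1.7146 = 2.7246 m.

2.7246


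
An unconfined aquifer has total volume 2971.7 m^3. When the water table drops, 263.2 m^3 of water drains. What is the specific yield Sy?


Specific yield Sy = Volume drained / Total volume.
Sy = 263.2 / 2971.7
   = 0.0886.

0.0886


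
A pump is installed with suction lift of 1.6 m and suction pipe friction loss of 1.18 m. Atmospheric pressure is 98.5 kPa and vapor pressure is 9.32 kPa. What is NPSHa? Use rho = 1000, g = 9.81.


NPSHa = p_atm/(rho*g) - z_s - hf_s - p_vap/(rho*g).
p_atm/(rho*g) = 98.5*1000 / (1000*9.81) = 10.041 m.
p_vap/(rho*g) = 9.32*1000 / (1000*9.81) = 0.95 m.
NPSHa = 10.041 - 1.6 - 1.18 - 0.95
      = 6.31 m.

6.31


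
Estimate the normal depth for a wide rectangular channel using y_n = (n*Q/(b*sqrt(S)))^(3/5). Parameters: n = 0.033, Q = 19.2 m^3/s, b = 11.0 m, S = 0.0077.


We use the wide-channel approximation y_n = (n*Q/(b*sqrt(S)))^(3/5).
sqrt(S) = sqrt(0.0077) = 0.08775.
Numerator: n*Q = 0.033 * 19.2 = 0.6336.
Denominator: b*sqrt(S) = 11.0 * 0.08775 = 0.96525.
arg = 0.6564.
y_n = 0.6564^(3/5) = 0.7768 m.

0.7768


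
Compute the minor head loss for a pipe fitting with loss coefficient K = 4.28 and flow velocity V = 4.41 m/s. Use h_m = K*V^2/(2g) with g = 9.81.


Minor loss formula: h_m = K * V^2/(2g).
V^2 = 4.41^2 = 19.4481.
V^2/(2g) = 19.4481 / 19.62 = 0.9912 m.
h_m = 4.28 * 0.9912 = 4.2425 m.

4.2425


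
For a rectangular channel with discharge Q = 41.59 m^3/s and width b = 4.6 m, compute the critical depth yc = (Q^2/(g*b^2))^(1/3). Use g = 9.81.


Using yc = (Q^2 / (g * b^2))^(1/3):
Q^2 = 41.59^2 = 1729.73.
g * b^2 = 9.81 * 4.6^2 = 9.81 * 21.16 = 207.58.
Q^2 / (g*b^2) = 1729.73 / 207.58 = 8.3328.
yc = 8.3328^(1/3) = 2.0274 m.

2.0274


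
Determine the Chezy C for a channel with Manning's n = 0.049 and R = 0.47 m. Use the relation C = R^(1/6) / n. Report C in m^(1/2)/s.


The Chezy coefficient relates to Manning's n through C = R^(1/6) / n.
R^(1/6) = 0.47^(1/6) = 0.881758.
C = 0.881758 / 0.049 = 18.0 m^(1/2)/s.

18.0


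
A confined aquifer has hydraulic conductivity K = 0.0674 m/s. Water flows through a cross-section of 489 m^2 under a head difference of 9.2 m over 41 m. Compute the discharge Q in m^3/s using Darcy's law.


Darcy's law: Q = K * A * i, where i = dh/L.
Hydraulic gradient i = 9.2 / 41 = 0.22439.
Q = 0.0674 * 489 * 0.22439
  = 7.3956 m^3/s.

7.3956


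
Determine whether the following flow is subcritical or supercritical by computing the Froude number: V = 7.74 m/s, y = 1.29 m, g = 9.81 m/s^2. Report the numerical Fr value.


The Froude number is defined as Fr = V / sqrt(g*y).
g*y = 9.81 * 1.29 = 12.6549.
sqrt(g*y) = sqrt(12.6549) = 3.5574.
Fr = 7.74 / 3.5574 = 2.1758.
Since Fr > 1, the flow is supercritical.

2.1758


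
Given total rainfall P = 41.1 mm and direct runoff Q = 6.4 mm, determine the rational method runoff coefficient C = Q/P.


The runoff coefficient C = runoff depth / rainfall depth.
C = 6.4 / 41.1
  = 0.1557.

0.1557


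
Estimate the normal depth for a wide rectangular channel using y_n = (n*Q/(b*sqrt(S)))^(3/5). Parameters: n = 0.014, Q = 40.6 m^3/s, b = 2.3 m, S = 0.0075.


We use the wide-channel approximation y_n = (n*Q/(b*sqrt(S)))^(3/5).
sqrt(S) = sqrt(0.0075) = 0.086603.
Numerator: n*Q = 0.014 * 40.6 = 0.5684.
Denominator: b*sqrt(S) = 2.3 * 0.086603 = 0.199187.
arg = 2.8536.
y_n = 2.8536^(3/5) = 1.876 m.

1.876


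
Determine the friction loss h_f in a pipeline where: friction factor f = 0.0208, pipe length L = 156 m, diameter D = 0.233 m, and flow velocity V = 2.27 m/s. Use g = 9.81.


Darcy-Weisbach equation: h_f = f * (L/D) * V^2/(2g).
f * L/D = 0.0208 * 156/0.233 = 13.9262.
V^2/(2g) = 2.27^2 / (2*9.81) = 5.1529 / 19.62 = 0.2626 m.
h_f = 13.9262 * 0.2626 = 3.658 m.

3.658


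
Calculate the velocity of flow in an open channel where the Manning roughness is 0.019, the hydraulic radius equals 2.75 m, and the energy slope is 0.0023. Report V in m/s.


Manning's equation gives V = (1/n) * R^(2/3) * S^(1/2).
First, compute R^(2/3) = 2.75^(2/3) = 1.9629.
Next, S^(1/2) = 0.0023^(1/2) = 0.047958.
Then 1/n = 1/0.019 = 52.63.
V = 52.63 * 1.9629 * 0.047958 = 4.9545 m/s.

4.9545


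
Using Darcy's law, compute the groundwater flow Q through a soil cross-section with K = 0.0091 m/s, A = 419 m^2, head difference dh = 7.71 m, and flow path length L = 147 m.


Darcy's law: Q = K * A * i, where i = dh/L.
Hydraulic gradient i = 7.71 / 147 = 0.052449.
Q = 0.0091 * 419 * 0.052449
  = 0.2 m^3/s.

0.2


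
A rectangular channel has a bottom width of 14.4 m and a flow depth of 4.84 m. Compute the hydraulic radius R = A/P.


For a rectangular section:
Flow area A = b * y = 14.4 * 4.84 = 69.7 m^2.
Wetted perimeter P = b + 2y = 14.4 + 2*4.84 = 24.08 m.
Hydraulic radius R = A/P = 69.7 / 24.08 = 2.8944 m.

2.8944


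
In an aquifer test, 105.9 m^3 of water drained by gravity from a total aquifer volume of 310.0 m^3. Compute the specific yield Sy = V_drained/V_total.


Specific yield Sy = Volume drained / Total volume.
Sy = 105.9 / 310.0
   = 0.3416.

0.3416


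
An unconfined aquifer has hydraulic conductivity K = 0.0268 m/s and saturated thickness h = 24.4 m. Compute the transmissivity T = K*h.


Transmissivity is defined as T = K * h.
T = 0.0268 * 24.4
  = 0.6539 m^2/s.

0.6539


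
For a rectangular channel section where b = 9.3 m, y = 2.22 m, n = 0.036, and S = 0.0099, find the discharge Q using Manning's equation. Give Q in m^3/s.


For a rectangular channel, the cross-sectional area A = b * y = 9.3 * 2.22 = 20.65 m^2.
The wetted perimeter P = b + 2y = 9.3 + 2*2.22 = 13.74 m.
Hydraulic radius R = A/P = 20.65/13.74 = 1.5026 m.
Velocity V = (1/n)*R^(2/3)*S^(1/2) = (1/0.036)*1.5026^(2/3)*0.0099^(1/2) = 3.6259 m/s.
Discharge Q = A * V = 20.65 * 3.6259 = 74.86 m^3/s.

74.86


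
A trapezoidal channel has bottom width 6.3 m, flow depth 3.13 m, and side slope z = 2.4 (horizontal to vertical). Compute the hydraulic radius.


For a trapezoidal section with side slope z:
A = (b + z*y)*y = (6.3 + 2.4*3.13)*3.13 = 43.232 m^2.
P = b + 2*y*sqrt(1 + z^2) = 6.3 + 2*3.13*sqrt(1 + 2.4^2) = 22.576 m.
R = A/P = 43.232 / 22.576 = 1.9149 m.

1.9149


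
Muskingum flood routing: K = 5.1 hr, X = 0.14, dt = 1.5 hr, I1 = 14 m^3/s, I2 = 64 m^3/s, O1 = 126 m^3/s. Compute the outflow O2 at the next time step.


Muskingum coefficients:
denom = 2*K*(1-X) + dt = 2*5.1*(1-0.14) + 1.5 = 10.272.
C0 = (dt - 2*K*X)/denom = (1.5 - 2*5.1*0.14)/10.272 = 0.007.
C1 = (dt + 2*K*X)/denom = (1.5 + 2*5.1*0.14)/10.272 = 0.285.
C2 = (2*K*(1-X) - dt)/denom = 0.7079.
O2 = C0*I2 + C1*I1 + C2*O1
   = 0.007*64 + 0.285*14 + 0.7079*126
   = 93.64 m^3/s.

93.64


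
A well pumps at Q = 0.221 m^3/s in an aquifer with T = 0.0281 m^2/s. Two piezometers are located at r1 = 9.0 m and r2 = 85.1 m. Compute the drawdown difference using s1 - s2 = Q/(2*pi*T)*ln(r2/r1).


Thiem equation: s1 - s2 = Q/(2*pi*T) * ln(r2/r1).
ln(r2/r1) = ln(85.1/9.0) = 2.2466.
Q/(2*pi*T) = 0.221 / (2*pi*0.0281) = 0.221 / 0.1766 = 1.2517.
s1 - s2 = 1.2517 * 2.2466 = 2.8121 m.

2.8121


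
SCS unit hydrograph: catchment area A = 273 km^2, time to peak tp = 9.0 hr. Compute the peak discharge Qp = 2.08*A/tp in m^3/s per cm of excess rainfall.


SCS formula: Qp = 2.08 * A / tp.
Qp = 2.08 * 273 / 9.0
   = 567.84 / 9.0
   = 63.09 m^3/s per cm.

63.09


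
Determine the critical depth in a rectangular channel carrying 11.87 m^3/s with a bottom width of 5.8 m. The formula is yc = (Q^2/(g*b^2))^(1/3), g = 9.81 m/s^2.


Using yc = (Q^2 / (g * b^2))^(1/3):
Q^2 = 11.87^2 = 140.9.
g * b^2 = 9.81 * 5.8^2 = 9.81 * 33.64 = 330.01.
Q^2 / (g*b^2) = 140.9 / 330.01 = 0.427.
yc = 0.427^(1/3) = 0.753 m.

0.753


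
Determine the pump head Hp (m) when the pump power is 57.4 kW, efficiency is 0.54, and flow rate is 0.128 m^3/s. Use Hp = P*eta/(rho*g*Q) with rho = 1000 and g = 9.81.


Pump head formula: Hp = P * eta / (rho * g * Q).
Numerator: P * eta = 57.4 * 1000 * 0.54 = 30996.0 W.
Denominator: rho * g * Q = 1000 * 9.81 * 0.128 = 1255.68.
Hp = 30996.0 / 1255.68 = 24.68 m.

24.68


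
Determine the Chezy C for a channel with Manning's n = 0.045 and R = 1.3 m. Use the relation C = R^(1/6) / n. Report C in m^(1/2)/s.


The Chezy coefficient relates to Manning's n through C = R^(1/6) / n.
R^(1/6) = 1.3^(1/6) = 1.044698.
C = 1.044698 / 0.045 = 23.22 m^(1/2)/s.

23.22


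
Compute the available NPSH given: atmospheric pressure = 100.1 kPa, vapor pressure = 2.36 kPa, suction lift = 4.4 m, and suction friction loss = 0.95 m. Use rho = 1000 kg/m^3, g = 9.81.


NPSHa = p_atm/(rho*g) - z_s - hf_s - p_vap/(rho*g).
p_atm/(rho*g) = 100.1*1000 / (1000*9.81) = 10.204 m.
p_vap/(rho*g) = 2.36*1000 / (1000*9.81) = 0.241 m.
NPSHa = 10.204 - 4.4 - 0.95 - 0.241
      = 4.61 m.

4.61


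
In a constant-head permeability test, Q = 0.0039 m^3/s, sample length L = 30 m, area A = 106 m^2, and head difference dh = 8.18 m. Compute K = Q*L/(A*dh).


From K = Q*L / (A*dh):
Numerator: Q*L = 0.0039 * 30 = 0.117.
Denominator: A*dh = 106 * 8.18 = 867.08.
K = 0.117 / 867.08 = 0.000135 m/s.

0.000135


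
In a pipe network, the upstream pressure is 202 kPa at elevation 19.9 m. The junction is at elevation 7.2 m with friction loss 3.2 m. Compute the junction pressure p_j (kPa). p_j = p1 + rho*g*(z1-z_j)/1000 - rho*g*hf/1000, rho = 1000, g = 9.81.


Junction pressure: p_j = p1 + rho*g*(z1 - z_j)/1000 - rho*g*hf/1000.
Elevation term = 1000*9.81*(19.9 - 7.2)/1000 = 124.587 kPa.
Friction term = 1000*9.81*3.2/1000 = 31.392 kPa.
p_j = 202 + 124.587 - 31.392 = 295.19 kPa.

295.19


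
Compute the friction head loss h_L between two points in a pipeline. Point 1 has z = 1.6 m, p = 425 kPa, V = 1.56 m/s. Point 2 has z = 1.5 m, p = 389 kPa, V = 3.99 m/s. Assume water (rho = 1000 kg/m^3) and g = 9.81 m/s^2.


Total head at each section: H = z + p/(rho*g) + V^2/(2g).
H1 = 1.6 + 425*1000/(1000*9.81) + 1.56^2/(2*9.81)
   = 1.6 + 43.323 + 0.124
   = 45.047 m.
H2 = 1.5 + 389*1000/(1000*9.81) + 3.99^2/(2*9.81)
   = 1.5 + 39.653 + 0.8114
   = 41.965 m.
h_L = H1 - H2 = 45.047 - 41.965 = 3.082 m.

3.082


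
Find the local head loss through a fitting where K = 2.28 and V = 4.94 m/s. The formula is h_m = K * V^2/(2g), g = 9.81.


Minor loss formula: h_m = K * V^2/(2g).
V^2 = 4.94^2 = 24.4036.
V^2/(2g) = 24.4036 / 19.62 = 1.2438 m.
h_m = 2.28 * 1.2438 = 2.8359 m.

2.8359


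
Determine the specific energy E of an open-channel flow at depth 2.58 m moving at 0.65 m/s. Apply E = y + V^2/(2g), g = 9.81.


Specific energy E = y + V^2/(2g).
Velocity head = V^2/(2g) = 0.65^2 / (2*9.81) = 0.4225 / 19.62 = 0.0215 m.
E = 2.58 + 0.0215 = 2.6015 m.

2.6015


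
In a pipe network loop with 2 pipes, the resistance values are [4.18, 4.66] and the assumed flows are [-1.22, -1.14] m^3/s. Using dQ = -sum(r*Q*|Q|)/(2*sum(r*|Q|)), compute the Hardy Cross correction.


Numerator terms (r*Q*|Q|): 4.18*-1.22*|-1.22| = -6.2215; 4.66*-1.14*|-1.14| = -6.0561.
Sum of numerator = -12.2776.
Denominator terms (r*|Q|): 4.18*|-1.22| = 5.0996; 4.66*|-1.14| = 5.3124.
2 * sum of denominator = 2 * 10.412 = 20.824.
dQ = --12.2776 / 20.824 = 0.5896 m^3/s.

0.5896


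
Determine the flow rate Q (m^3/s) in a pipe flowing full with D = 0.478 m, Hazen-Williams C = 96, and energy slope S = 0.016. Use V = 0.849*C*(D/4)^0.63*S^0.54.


For a full circular pipe, R = D/4 = 0.478/4 = 0.1195 m.
V = 0.849 * 96 * 0.1195^0.63 * 0.016^0.54
  = 0.849 * 96 * 0.262266 * 0.107207
  = 2.2916 m/s.
Pipe area A = pi*D^2/4 = pi*0.478^2/4 = 0.1795 m^2.
Q = A * V = 0.1795 * 2.2916 = 0.4112 m^3/s.

0.4112


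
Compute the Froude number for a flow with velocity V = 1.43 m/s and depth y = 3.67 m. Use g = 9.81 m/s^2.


The Froude number is defined as Fr = V / sqrt(g*y).
g*y = 9.81 * 3.67 = 36.0027.
sqrt(g*y) = sqrt(36.0027) = 6.0002.
Fr = 1.43 / 6.0002 = 0.2383.

0.2383


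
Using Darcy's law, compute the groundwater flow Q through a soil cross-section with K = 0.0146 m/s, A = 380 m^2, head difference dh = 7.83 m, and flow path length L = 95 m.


Darcy's law: Q = K * A * i, where i = dh/L.
Hydraulic gradient i = 7.83 / 95 = 0.082421.
Q = 0.0146 * 380 * 0.082421
  = 0.4573 m^3/s.

0.4573


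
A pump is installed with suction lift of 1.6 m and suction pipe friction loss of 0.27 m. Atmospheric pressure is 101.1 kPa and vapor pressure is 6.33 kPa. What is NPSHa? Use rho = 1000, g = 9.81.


NPSHa = p_atm/(rho*g) - z_s - hf_s - p_vap/(rho*g).
p_atm/(rho*g) = 101.1*1000 / (1000*9.81) = 10.306 m.
p_vap/(rho*g) = 6.33*1000 / (1000*9.81) = 0.645 m.
NPSHa = 10.306 - 1.6 - 0.27 - 0.645
      = 7.79 m.

7.79


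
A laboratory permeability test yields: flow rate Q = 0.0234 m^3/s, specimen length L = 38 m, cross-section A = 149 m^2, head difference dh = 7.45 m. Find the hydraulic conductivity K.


From K = Q*L / (A*dh):
Numerator: Q*L = 0.0234 * 38 = 0.8892.
Denominator: A*dh = 149 * 7.45 = 1110.05.
K = 0.8892 / 1110.05 = 0.000801 m/s.

0.000801


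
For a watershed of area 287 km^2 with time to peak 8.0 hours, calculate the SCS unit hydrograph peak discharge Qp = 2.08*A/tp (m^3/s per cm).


SCS formula: Qp = 2.08 * A / tp.
Qp = 2.08 * 287 / 8.0
   = 596.96 / 8.0
   = 74.62 m^3/s per cm.

74.62


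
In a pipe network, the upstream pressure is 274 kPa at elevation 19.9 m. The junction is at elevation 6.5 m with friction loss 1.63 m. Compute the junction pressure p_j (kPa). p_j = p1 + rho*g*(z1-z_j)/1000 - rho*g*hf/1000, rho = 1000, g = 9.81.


Junction pressure: p_j = p1 + rho*g*(z1 - z_j)/1000 - rho*g*hf/1000.
Elevation term = 1000*9.81*(19.9 - 6.5)/1000 = 131.454 kPa.
Friction term = 1000*9.81*1.63/1000 = 15.99 kPa.
p_j = 274 + 131.454 - 15.99 = 389.46 kPa.

389.46


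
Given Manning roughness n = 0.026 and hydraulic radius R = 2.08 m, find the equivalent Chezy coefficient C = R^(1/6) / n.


The Chezy coefficient relates to Manning's n through C = R^(1/6) / n.
R^(1/6) = 2.08^(1/6) = 1.129823.
C = 1.129823 / 0.026 = 43.45 m^(1/2)/s.

43.45


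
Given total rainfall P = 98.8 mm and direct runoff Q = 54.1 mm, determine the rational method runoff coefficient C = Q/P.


The runoff coefficient C = runoff depth / rainfall depth.
C = 54.1 / 98.8
  = 0.5476.

0.5476


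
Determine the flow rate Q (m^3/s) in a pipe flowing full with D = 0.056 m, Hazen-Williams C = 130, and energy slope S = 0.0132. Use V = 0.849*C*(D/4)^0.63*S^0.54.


For a full circular pipe, R = D/4 = 0.056/4 = 0.014 m.
V = 0.849 * 130 * 0.014^0.63 * 0.0132^0.54
  = 0.849 * 130 * 0.06793 * 0.09663
  = 0.7245 m/s.
Pipe area A = pi*D^2/4 = pi*0.056^2/4 = 0.0025 m^2.
Q = A * V = 0.0025 * 0.7245 = 0.0018 m^3/s.

0.0018


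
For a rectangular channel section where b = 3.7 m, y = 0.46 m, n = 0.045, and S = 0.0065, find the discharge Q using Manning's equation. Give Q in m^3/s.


For a rectangular channel, the cross-sectional area A = b * y = 3.7 * 0.46 = 1.7 m^2.
The wetted perimeter P = b + 2y = 3.7 + 2*0.46 = 4.62 m.
Hydraulic radius R = A/P = 1.7/4.62 = 0.3684 m.
Velocity V = (1/n)*R^(2/3)*S^(1/2) = (1/0.045)*0.3684^(2/3)*0.0065^(1/2) = 0.9207 m/s.
Discharge Q = A * V = 1.7 * 0.9207 = 1.567 m^3/s.

1.567


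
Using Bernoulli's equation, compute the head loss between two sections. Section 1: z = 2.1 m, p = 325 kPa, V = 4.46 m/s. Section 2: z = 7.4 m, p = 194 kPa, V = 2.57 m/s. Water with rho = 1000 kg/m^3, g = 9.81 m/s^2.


Total head at each section: H = z + p/(rho*g) + V^2/(2g).
H1 = 2.1 + 325*1000/(1000*9.81) + 4.46^2/(2*9.81)
   = 2.1 + 33.129 + 1.0138
   = 36.243 m.
H2 = 7.4 + 194*1000/(1000*9.81) + 2.57^2/(2*9.81)
   = 7.4 + 19.776 + 0.3366
   = 27.512 m.
h_L = H1 - H2 = 36.243 - 27.512 = 8.731 m.

8.731


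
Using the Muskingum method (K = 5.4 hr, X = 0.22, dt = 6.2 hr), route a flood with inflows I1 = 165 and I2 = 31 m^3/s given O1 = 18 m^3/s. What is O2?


Muskingum coefficients:
denom = 2*K*(1-X) + dt = 2*5.4*(1-0.22) + 6.2 = 14.624.
C0 = (dt - 2*K*X)/denom = (6.2 - 2*5.4*0.22)/14.624 = 0.2615.
C1 = (dt + 2*K*X)/denom = (6.2 + 2*5.4*0.22)/14.624 = 0.5864.
C2 = (2*K*(1-X) - dt)/denom = 0.1521.
O2 = C0*I2 + C1*I1 + C2*O1
   = 0.2615*31 + 0.5864*165 + 0.1521*18
   = 107.61 m^3/s.

107.61


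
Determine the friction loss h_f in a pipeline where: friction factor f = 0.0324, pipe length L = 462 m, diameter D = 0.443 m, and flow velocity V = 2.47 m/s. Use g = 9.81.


Darcy-Weisbach equation: h_f = f * (L/D) * V^2/(2g).
f * L/D = 0.0324 * 462/0.443 = 33.7896.
V^2/(2g) = 2.47^2 / (2*9.81) = 6.1009 / 19.62 = 0.311 m.
h_f = 33.7896 * 0.311 = 10.507 m.

10.507


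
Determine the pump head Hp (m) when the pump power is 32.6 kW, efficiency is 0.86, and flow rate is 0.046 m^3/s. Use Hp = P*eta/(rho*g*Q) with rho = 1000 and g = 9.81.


Pump head formula: Hp = P * eta / (rho * g * Q).
Numerator: P * eta = 32.6 * 1000 * 0.86 = 28036.0 W.
Denominator: rho * g * Q = 1000 * 9.81 * 0.046 = 451.26.
Hp = 28036.0 / 451.26 = 62.13 m.

62.13


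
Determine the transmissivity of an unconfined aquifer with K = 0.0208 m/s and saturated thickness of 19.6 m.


Transmissivity is defined as T = K * h.
T = 0.0208 * 19.6
  = 0.4077 m^2/s.

0.4077


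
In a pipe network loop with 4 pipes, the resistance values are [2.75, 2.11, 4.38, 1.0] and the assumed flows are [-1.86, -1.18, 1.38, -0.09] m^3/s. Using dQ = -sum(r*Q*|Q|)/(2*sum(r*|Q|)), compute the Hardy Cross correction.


Numerator terms (r*Q*|Q|): 2.75*-1.86*|-1.86| = -9.5139; 2.11*-1.18*|-1.18| = -2.938; 4.38*1.38*|1.38| = 8.3413; 1.0*-0.09*|-0.09| = -0.0081.
Sum of numerator = -4.1187.
Denominator terms (r*|Q|): 2.75*|-1.86| = 5.115; 2.11*|-1.18| = 2.4898; 4.38*|1.38| = 6.0444; 1.0*|-0.09| = 0.09.
2 * sum of denominator = 2 * 13.7392 = 27.4784.
dQ = --4.1187 / 27.4784 = 0.1499 m^3/s.

0.1499


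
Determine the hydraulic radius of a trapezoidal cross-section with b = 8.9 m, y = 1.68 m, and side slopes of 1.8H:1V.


For a trapezoidal section with side slope z:
A = (b + z*y)*y = (8.9 + 1.8*1.68)*1.68 = 20.032 m^2.
P = b + 2*y*sqrt(1 + z^2) = 8.9 + 2*1.68*sqrt(1 + 1.8^2) = 15.819 m.
R = A/P = 20.032 / 15.819 = 1.2664 m.

1.2664


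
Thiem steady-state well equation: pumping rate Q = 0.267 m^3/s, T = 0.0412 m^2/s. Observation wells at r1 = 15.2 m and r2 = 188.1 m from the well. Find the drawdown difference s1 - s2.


Thiem equation: s1 - s2 = Q/(2*pi*T) * ln(r2/r1).
ln(r2/r1) = ln(188.1/15.2) = 2.5157.
Q/(2*pi*T) = 0.267 / (2*pi*0.0412) = 0.267 / 0.2589 = 1.0314.
s1 - s2 = 1.0314 * 2.5157 = 2.5947 m.

2.5947


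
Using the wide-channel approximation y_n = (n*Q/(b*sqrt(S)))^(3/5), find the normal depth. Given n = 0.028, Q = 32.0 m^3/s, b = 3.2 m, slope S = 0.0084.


We use the wide-channel approximation y_n = (n*Q/(b*sqrt(S)))^(3/5).
sqrt(S) = sqrt(0.0084) = 0.091652.
Numerator: n*Q = 0.028 * 32.0 = 0.896.
Denominator: b*sqrt(S) = 3.2 * 0.091652 = 0.293286.
arg = 3.0551.
y_n = 3.0551^(3/5) = 1.9544 m.

1.9544


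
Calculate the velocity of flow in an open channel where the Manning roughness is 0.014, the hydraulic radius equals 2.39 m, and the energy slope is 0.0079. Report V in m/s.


Manning's equation gives V = (1/n) * R^(2/3) * S^(1/2).
First, compute R^(2/3) = 2.39^(2/3) = 1.7876.
Next, S^(1/2) = 0.0079^(1/2) = 0.088882.
Then 1/n = 1/0.014 = 71.43.
V = 71.43 * 1.7876 * 0.088882 = 11.3488 m/s.

11.3488


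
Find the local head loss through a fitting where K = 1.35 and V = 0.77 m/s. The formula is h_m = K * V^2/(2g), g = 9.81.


Minor loss formula: h_m = K * V^2/(2g).
V^2 = 0.77^2 = 0.5929.
V^2/(2g) = 0.5929 / 19.62 = 0.0302 m.
h_m = 1.35 * 0.0302 = 0.0408 m.

0.0408


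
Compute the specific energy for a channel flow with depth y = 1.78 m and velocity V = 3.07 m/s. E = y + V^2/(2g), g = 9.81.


Specific energy E = y + V^2/(2g).
Velocity head = V^2/(2g) = 3.07^2 / (2*9.81) = 9.4249 / 19.62 = 0.4804 m.
E = 1.78 + 0.4804 = 2.2604 m.

2.2604


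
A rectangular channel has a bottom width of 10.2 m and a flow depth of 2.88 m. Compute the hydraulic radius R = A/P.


For a rectangular section:
Flow area A = b * y = 10.2 * 2.88 = 29.38 m^2.
Wetted perimeter P = b + 2y = 10.2 + 2*2.88 = 15.96 m.
Hydraulic radius R = A/P = 29.38 / 15.96 = 1.8406 m.

1.8406


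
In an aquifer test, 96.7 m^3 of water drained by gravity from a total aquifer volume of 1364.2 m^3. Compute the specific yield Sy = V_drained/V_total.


Specific yield Sy = Volume drained / Total volume.
Sy = 96.7 / 1364.2
   = 0.0709.

0.0709


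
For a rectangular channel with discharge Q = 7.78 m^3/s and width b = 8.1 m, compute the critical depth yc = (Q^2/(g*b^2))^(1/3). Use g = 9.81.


Using yc = (Q^2 / (g * b^2))^(1/3):
Q^2 = 7.78^2 = 60.53.
g * b^2 = 9.81 * 8.1^2 = 9.81 * 65.61 = 643.63.
Q^2 / (g*b^2) = 60.53 / 643.63 = 0.094.
yc = 0.094^(1/3) = 0.4548 m.

0.4548


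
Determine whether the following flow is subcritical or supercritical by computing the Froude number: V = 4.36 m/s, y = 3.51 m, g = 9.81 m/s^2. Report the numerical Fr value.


The Froude number is defined as Fr = V / sqrt(g*y).
g*y = 9.81 * 3.51 = 34.4331.
sqrt(g*y) = sqrt(34.4331) = 5.868.
Fr = 4.36 / 5.868 = 0.743.
Since Fr < 1, the flow is subcritical.

0.743


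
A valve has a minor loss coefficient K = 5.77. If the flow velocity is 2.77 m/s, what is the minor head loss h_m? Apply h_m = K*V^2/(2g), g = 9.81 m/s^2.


Minor loss formula: h_m = K * V^2/(2g).
V^2 = 2.77^2 = 7.6729.
V^2/(2g) = 7.6729 / 19.62 = 0.3911 m.
h_m = 5.77 * 0.3911 = 2.2565 m.

2.2565


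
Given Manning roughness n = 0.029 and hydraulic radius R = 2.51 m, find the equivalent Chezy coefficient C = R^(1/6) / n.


The Chezy coefficient relates to Manning's n through C = R^(1/6) / n.
R^(1/6) = 2.51^(1/6) = 1.165768.
C = 1.165768 / 0.029 = 40.2 m^(1/2)/s.

40.2


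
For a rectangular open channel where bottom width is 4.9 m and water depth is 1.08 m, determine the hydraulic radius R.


For a rectangular section:
Flow area A = b * y = 4.9 * 1.08 = 5.29 m^2.
Wetted perimeter P = b + 2y = 4.9 + 2*1.08 = 7.06 m.
Hydraulic radius R = A/P = 5.29 / 7.06 = 0.7496 m.

0.7496


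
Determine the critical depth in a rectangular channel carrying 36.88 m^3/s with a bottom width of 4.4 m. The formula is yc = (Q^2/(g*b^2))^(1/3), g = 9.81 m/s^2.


Using yc = (Q^2 / (g * b^2))^(1/3):
Q^2 = 36.88^2 = 1360.13.
g * b^2 = 9.81 * 4.4^2 = 9.81 * 19.36 = 189.92.
Q^2 / (g*b^2) = 1360.13 / 189.92 = 7.1616.
yc = 7.1616^(1/3) = 1.9275 m.

1.9275


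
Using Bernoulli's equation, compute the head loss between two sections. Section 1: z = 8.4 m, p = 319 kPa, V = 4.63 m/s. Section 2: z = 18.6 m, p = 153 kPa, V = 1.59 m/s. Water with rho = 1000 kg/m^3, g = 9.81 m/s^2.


Total head at each section: H = z + p/(rho*g) + V^2/(2g).
H1 = 8.4 + 319*1000/(1000*9.81) + 4.63^2/(2*9.81)
   = 8.4 + 32.518 + 1.0926
   = 42.01 m.
H2 = 18.6 + 153*1000/(1000*9.81) + 1.59^2/(2*9.81)
   = 18.6 + 15.596 + 0.1289
   = 34.325 m.
h_L = H1 - H2 = 42.01 - 34.325 = 7.685 m.

7.685


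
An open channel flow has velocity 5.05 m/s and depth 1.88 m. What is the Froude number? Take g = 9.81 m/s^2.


The Froude number is defined as Fr = V / sqrt(g*y).
g*y = 9.81 * 1.88 = 18.4428.
sqrt(g*y) = sqrt(18.4428) = 4.2945.
Fr = 5.05 / 4.2945 = 1.1759.

1.1759


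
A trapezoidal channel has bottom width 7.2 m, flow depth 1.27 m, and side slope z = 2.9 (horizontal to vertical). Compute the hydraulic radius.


For a trapezoidal section with side slope z:
A = (b + z*y)*y = (7.2 + 2.9*1.27)*1.27 = 13.821 m^2.
P = b + 2*y*sqrt(1 + z^2) = 7.2 + 2*1.27*sqrt(1 + 2.9^2) = 14.992 m.
R = A/P = 13.821 / 14.992 = 0.9219 m.

0.9219


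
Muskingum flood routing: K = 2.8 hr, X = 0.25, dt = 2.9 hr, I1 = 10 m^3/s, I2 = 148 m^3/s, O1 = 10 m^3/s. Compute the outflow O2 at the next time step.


Muskingum coefficients:
denom = 2*K*(1-X) + dt = 2*2.8*(1-0.25) + 2.9 = 7.1.
C0 = (dt - 2*K*X)/denom = (2.9 - 2*2.8*0.25)/7.1 = 0.2113.
C1 = (dt + 2*K*X)/denom = (2.9 + 2*2.8*0.25)/7.1 = 0.6056.
C2 = (2*K*(1-X) - dt)/denom = 0.1831.
O2 = C0*I2 + C1*I1 + C2*O1
   = 0.2113*148 + 0.6056*10 + 0.1831*10
   = 39.15 m^3/s.

39.15


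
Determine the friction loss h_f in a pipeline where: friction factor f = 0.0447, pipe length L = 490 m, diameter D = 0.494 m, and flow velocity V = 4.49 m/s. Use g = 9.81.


Darcy-Weisbach equation: h_f = f * (L/D) * V^2/(2g).
f * L/D = 0.0447 * 490/0.494 = 44.3381.
V^2/(2g) = 4.49^2 / (2*9.81) = 20.1601 / 19.62 = 1.0275 m.
h_f = 44.3381 * 1.0275 = 45.559 m.

45.559


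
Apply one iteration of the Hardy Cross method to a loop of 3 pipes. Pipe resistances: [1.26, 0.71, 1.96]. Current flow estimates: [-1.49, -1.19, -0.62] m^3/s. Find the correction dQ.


Numerator terms (r*Q*|Q|): 1.26*-1.49*|-1.49| = -2.7973; 0.71*-1.19*|-1.19| = -1.0054; 1.96*-0.62*|-0.62| = -0.7534.
Sum of numerator = -4.5562.
Denominator terms (r*|Q|): 1.26*|-1.49| = 1.8774; 0.71*|-1.19| = 0.8449; 1.96*|-0.62| = 1.2152.
2 * sum of denominator = 2 * 3.9375 = 7.875.
dQ = --4.5562 / 7.875 = 0.5786 m^3/s.

0.5786


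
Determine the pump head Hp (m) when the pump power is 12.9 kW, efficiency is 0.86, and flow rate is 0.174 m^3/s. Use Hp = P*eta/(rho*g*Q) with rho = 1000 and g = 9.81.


Pump head formula: Hp = P * eta / (rho * g * Q).
Numerator: P * eta = 12.9 * 1000 * 0.86 = 11094.0 W.
Denominator: rho * g * Q = 1000 * 9.81 * 0.174 = 1706.94.
Hp = 11094.0 / 1706.94 = 6.5 m.

6.5


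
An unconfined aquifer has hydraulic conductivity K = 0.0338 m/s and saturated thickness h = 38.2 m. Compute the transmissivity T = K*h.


Transmissivity is defined as T = K * h.
T = 0.0338 * 38.2
  = 1.2912 m^2/s.

1.2912


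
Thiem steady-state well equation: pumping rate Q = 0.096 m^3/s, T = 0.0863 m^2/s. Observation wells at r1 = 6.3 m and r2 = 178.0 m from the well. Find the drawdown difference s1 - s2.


Thiem equation: s1 - s2 = Q/(2*pi*T) * ln(r2/r1).
ln(r2/r1) = ln(178.0/6.3) = 3.3412.
Q/(2*pi*T) = 0.096 / (2*pi*0.0863) = 0.096 / 0.5422 = 0.177.
s1 - s2 = 0.177 * 3.3412 = 0.5915 m.

0.5915


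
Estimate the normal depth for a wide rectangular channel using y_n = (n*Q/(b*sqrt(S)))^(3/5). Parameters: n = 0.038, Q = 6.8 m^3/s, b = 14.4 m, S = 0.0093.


We use the wide-channel approximation y_n = (n*Q/(b*sqrt(S)))^(3/5).
sqrt(S) = sqrt(0.0093) = 0.096437.
Numerator: n*Q = 0.038 * 6.8 = 0.2584.
Denominator: b*sqrt(S) = 14.4 * 0.096437 = 1.388693.
arg = 0.1861.
y_n = 0.1861^(3/5) = 0.3646 m.

0.3646


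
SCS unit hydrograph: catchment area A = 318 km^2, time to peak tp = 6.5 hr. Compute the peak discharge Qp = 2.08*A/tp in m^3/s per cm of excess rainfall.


SCS formula: Qp = 2.08 * A / tp.
Qp = 2.08 * 318 / 6.5
   = 661.44 / 6.5
   = 101.76 m^3/s per cm.

101.76


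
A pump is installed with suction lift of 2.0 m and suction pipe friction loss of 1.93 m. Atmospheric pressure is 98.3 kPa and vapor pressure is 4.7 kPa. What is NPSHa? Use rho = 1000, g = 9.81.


NPSHa = p_atm/(rho*g) - z_s - hf_s - p_vap/(rho*g).
p_atm/(rho*g) = 98.3*1000 / (1000*9.81) = 10.02 m.
p_vap/(rho*g) = 4.7*1000 / (1000*9.81) = 0.479 m.
NPSHa = 10.02 - 2.0 - 1.93 - 0.479
      = 5.61 m.

5.61


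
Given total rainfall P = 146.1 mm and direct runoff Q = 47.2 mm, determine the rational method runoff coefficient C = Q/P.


The runoff coefficient C = runoff depth / rainfall depth.
C = 47.2 / 146.1
  = 0.3231.

0.3231


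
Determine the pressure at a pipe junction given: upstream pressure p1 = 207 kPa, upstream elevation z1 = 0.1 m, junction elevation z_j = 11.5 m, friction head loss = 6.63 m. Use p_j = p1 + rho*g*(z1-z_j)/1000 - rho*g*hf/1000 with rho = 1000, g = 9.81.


Junction pressure: p_j = p1 + rho*g*(z1 - z_j)/1000 - rho*g*hf/1000.
Elevation term = 1000*9.81*(0.1 - 11.5)/1000 = -111.834 kPa.
Friction term = 1000*9.81*6.63/1000 = 65.04 kPa.
p_j = 207 + -111.834 - 65.04 = 30.13 kPa.

30.13


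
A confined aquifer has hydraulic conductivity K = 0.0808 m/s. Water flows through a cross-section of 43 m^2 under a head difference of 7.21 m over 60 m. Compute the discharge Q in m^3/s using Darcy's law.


Darcy's law: Q = K * A * i, where i = dh/L.
Hydraulic gradient i = 7.21 / 60 = 0.120167.
Q = 0.0808 * 43 * 0.120167
  = 0.4175 m^3/s.

0.4175


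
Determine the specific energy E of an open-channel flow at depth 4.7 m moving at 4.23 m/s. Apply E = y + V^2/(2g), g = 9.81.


Specific energy E = y + V^2/(2g).
Velocity head = V^2/(2g) = 4.23^2 / (2*9.81) = 17.8929 / 19.62 = 0.912 m.
E = 4.7 + 0.912 = 5.612 m.

5.612


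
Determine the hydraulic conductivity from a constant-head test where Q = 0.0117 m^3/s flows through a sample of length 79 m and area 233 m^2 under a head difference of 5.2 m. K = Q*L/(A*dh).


From K = Q*L / (A*dh):
Numerator: Q*L = 0.0117 * 79 = 0.9243.
Denominator: A*dh = 233 * 5.2 = 1211.6.
K = 0.9243 / 1211.6 = 0.000763 m/s.

0.000763


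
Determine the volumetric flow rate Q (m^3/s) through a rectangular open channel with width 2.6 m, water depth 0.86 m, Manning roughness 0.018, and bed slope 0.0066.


For a rectangular channel, the cross-sectional area A = b * y = 2.6 * 0.86 = 2.24 m^2.
The wetted perimeter P = b + 2y = 2.6 + 2*0.86 = 4.32 m.
Hydraulic radius R = A/P = 2.24/4.32 = 0.5176 m.
Velocity V = (1/n)*R^(2/3)*S^(1/2) = (1/0.018)*0.5176^(2/3)*0.0066^(1/2) = 2.9095 m/s.
Discharge Q = A * V = 2.24 * 2.9095 = 6.506 m^3/s.

6.506


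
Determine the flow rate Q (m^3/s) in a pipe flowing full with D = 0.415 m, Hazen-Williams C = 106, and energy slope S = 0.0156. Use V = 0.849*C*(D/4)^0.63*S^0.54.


For a full circular pipe, R = D/4 = 0.415/4 = 0.1037 m.
V = 0.849 * 106 * 0.1037^0.63 * 0.0156^0.54
  = 0.849 * 106 * 0.239923 * 0.105752
  = 2.2834 m/s.
Pipe area A = pi*D^2/4 = pi*0.415^2/4 = 0.1353 m^2.
Q = A * V = 0.1353 * 2.2834 = 0.3089 m^3/s.

0.3089


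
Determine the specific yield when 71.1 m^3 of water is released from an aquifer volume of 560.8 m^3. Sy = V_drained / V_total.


Specific yield Sy = Volume drained / Total volume.
Sy = 71.1 / 560.8
   = 0.1268.

0.1268


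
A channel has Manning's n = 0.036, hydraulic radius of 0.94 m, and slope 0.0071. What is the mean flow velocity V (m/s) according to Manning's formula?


Manning's equation gives V = (1/n) * R^(2/3) * S^(1/2).
First, compute R^(2/3) = 0.94^(2/3) = 0.9596.
Next, S^(1/2) = 0.0071^(1/2) = 0.084261.
Then 1/n = 1/0.036 = 27.78.
V = 27.78 * 0.9596 * 0.084261 = 2.246 m/s.

2.246


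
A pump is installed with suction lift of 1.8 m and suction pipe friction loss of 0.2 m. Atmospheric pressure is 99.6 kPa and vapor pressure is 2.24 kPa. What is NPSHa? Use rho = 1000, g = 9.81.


NPSHa = p_atm/(rho*g) - z_s - hf_s - p_vap/(rho*g).
p_atm/(rho*g) = 99.6*1000 / (1000*9.81) = 10.153 m.
p_vap/(rho*g) = 2.24*1000 / (1000*9.81) = 0.228 m.
NPSHa = 10.153 - 1.8 - 0.2 - 0.228
      = 7.92 m.

7.92


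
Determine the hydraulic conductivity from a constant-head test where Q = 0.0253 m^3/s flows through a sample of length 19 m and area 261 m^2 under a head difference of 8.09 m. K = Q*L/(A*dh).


From K = Q*L / (A*dh):
Numerator: Q*L = 0.0253 * 19 = 0.4807.
Denominator: A*dh = 261 * 8.09 = 2111.49.
K = 0.4807 / 2111.49 = 0.000228 m/s.

0.000228


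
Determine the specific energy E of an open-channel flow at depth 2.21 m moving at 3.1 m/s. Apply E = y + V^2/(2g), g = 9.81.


Specific energy E = y + V^2/(2g).
Velocity head = V^2/(2g) = 3.1^2 / (2*9.81) = 9.61 / 19.62 = 0.4898 m.
E = 2.21 + 0.4898 = 2.6998 m.

2.6998


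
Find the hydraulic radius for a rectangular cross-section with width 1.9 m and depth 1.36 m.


For a rectangular section:
Flow area A = b * y = 1.9 * 1.36 = 2.58 m^2.
Wetted perimeter P = b + 2y = 1.9 + 2*1.36 = 4.62 m.
Hydraulic radius R = A/P = 2.58 / 4.62 = 0.5593 m.

0.5593


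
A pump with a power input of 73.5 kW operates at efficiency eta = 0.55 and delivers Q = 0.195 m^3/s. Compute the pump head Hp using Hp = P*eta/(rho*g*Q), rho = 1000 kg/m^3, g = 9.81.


Pump head formula: Hp = P * eta / (rho * g * Q).
Numerator: P * eta = 73.5 * 1000 * 0.55 = 40425.0 W.
Denominator: rho * g * Q = 1000 * 9.81 * 0.195 = 1912.95.
Hp = 40425.0 / 1912.95 = 21.13 m.

21.13


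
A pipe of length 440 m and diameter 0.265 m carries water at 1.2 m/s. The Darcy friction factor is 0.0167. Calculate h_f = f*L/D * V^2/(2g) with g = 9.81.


Darcy-Weisbach equation: h_f = f * (L/D) * V^2/(2g).
f * L/D = 0.0167 * 440/0.265 = 27.7283.
V^2/(2g) = 1.2^2 / (2*9.81) = 1.44 / 19.62 = 0.0734 m.
h_f = 27.7283 * 0.0734 = 2.035 m.

2.035


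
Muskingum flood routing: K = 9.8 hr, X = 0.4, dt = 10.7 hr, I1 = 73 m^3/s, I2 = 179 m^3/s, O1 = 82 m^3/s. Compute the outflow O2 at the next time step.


Muskingum coefficients:
denom = 2*K*(1-X) + dt = 2*9.8*(1-0.4) + 10.7 = 22.46.
C0 = (dt - 2*K*X)/denom = (10.7 - 2*9.8*0.4)/22.46 = 0.1273.
C1 = (dt + 2*K*X)/denom = (10.7 + 2*9.8*0.4)/22.46 = 0.8255.
C2 = (2*K*(1-X) - dt)/denom = 0.0472.
O2 = C0*I2 + C1*I1 + C2*O1
   = 0.1273*179 + 0.8255*73 + 0.0472*82
   = 86.92 m^3/s.

86.92


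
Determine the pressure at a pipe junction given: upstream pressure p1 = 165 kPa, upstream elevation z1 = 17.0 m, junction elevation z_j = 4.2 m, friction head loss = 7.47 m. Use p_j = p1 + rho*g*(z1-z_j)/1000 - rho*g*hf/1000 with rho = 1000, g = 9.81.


Junction pressure: p_j = p1 + rho*g*(z1 - z_j)/1000 - rho*g*hf/1000.
Elevation term = 1000*9.81*(17.0 - 4.2)/1000 = 125.568 kPa.
Friction term = 1000*9.81*7.47/1000 = 73.281 kPa.
p_j = 165 + 125.568 - 73.281 = 217.29 kPa.

217.29


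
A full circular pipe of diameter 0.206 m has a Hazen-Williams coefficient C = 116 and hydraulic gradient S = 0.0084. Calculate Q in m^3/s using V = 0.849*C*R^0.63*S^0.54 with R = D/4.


For a full circular pipe, R = D/4 = 0.206/4 = 0.0515 m.
V = 0.849 * 116 * 0.0515^0.63 * 0.0084^0.54
  = 0.849 * 116 * 0.154326 * 0.075703
  = 1.1506 m/s.
Pipe area A = pi*D^2/4 = pi*0.206^2/4 = 0.0333 m^2.
Q = A * V = 0.0333 * 1.1506 = 0.0383 m^3/s.

0.0383


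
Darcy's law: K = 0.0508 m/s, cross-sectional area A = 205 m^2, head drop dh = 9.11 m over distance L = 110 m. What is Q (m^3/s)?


Darcy's law: Q = K * A * i, where i = dh/L.
Hydraulic gradient i = 9.11 / 110 = 0.082818.
Q = 0.0508 * 205 * 0.082818
  = 0.8625 m^3/s.

0.8625


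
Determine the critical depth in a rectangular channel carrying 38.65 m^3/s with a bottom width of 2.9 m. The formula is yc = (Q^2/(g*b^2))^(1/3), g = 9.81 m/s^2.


Using yc = (Q^2 / (g * b^2))^(1/3):
Q^2 = 38.65^2 = 1493.82.
g * b^2 = 9.81 * 2.9^2 = 9.81 * 8.41 = 82.5.
Q^2 / (g*b^2) = 1493.82 / 82.5 = 18.1069.
yc = 18.1069^(1/3) = 2.6259 m.

2.6259


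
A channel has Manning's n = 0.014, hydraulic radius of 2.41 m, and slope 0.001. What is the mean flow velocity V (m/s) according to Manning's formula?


Manning's equation gives V = (1/n) * R^(2/3) * S^(1/2).
First, compute R^(2/3) = 2.41^(2/3) = 1.7975.
Next, S^(1/2) = 0.001^(1/2) = 0.031623.
Then 1/n = 1/0.014 = 71.43.
V = 71.43 * 1.7975 * 0.031623 = 4.0602 m/s.

4.0602


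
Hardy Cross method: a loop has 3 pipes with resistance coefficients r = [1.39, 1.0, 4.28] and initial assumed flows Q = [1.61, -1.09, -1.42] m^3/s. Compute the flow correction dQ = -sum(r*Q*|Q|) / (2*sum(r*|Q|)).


Numerator terms (r*Q*|Q|): 1.39*1.61*|1.61| = 3.603; 1.0*-1.09*|-1.09| = -1.1881; 4.28*-1.42*|-1.42| = -8.6302.
Sum of numerator = -6.2153.
Denominator terms (r*|Q|): 1.39*|1.61| = 2.2379; 1.0*|-1.09| = 1.09; 4.28*|-1.42| = 6.0776.
2 * sum of denominator = 2 * 9.4055 = 18.811.
dQ = --6.2153 / 18.811 = 0.3304 m^3/s.

0.3304


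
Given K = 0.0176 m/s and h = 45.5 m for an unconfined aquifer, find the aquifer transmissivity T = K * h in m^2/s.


Transmissivity is defined as T = K * h.
T = 0.0176 * 45.5
  = 0.8008 m^2/s.

0.8008


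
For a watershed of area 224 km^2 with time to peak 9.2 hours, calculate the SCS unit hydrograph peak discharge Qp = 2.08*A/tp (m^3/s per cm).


SCS formula: Qp = 2.08 * A / tp.
Qp = 2.08 * 224 / 9.2
   = 465.92 / 9.2
   = 50.64 m^3/s per cm.

50.64


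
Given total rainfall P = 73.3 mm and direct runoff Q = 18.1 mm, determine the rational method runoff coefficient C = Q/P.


The runoff coefficient C = runoff depth / rainfall depth.
C = 18.1 / 73.3
  = 0.2469.

0.2469


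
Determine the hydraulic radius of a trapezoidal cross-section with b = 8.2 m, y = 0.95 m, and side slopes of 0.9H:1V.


For a trapezoidal section with side slope z:
A = (b + z*y)*y = (8.2 + 0.9*0.95)*0.95 = 8.602 m^2.
P = b + 2*y*sqrt(1 + z^2) = 8.2 + 2*0.95*sqrt(1 + 0.9^2) = 10.756 m.
R = A/P = 8.602 / 10.756 = 0.7997 m.

0.7997
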